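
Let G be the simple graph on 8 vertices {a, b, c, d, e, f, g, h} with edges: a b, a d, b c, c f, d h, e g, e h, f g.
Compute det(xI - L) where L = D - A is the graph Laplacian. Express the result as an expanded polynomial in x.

x^8 - 16x^7 + 104x^6 - 352x^5 + 660x^4 - 672x^3 + 336x^2 - 64x

Each diagonal entry of L is the vertex degree and each off-diagonal entry is -1 where an edge is present, 0 otherwise; in the order [a, b, c, d, e, f, g, h] the diagonal is [2, 2, 2, 2, 2, 2, 2, 2]. L has integer entries, so p(x) = det(xI - L) has integer coefficients. Expanding the determinant yields x^8 - 16x^7 + 104x^6 - 352x^5 + 660x^4 - 672x^3 + 336x^2 - 64x. The coefficient of x^7 equals -trace(L) = -16, matching the sum of degrees. By the matrix-tree theorem the graph has (1/8) * product of the nonzero eigenvalues = 8 spanning trees. The largest eigenvalue, 4, is at most the vertex count 8.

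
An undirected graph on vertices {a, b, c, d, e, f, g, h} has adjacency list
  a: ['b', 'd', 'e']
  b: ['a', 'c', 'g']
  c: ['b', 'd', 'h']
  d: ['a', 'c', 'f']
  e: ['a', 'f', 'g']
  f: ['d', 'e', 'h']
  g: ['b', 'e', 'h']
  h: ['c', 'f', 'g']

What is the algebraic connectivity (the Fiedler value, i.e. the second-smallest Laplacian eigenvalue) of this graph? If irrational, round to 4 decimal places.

Reading degrees in the order [a, b, c, d, e, f, g, h] gives [3, 3, 3, 3, 3, 3, 3, 3]; set D = diag(3, 3, 3, 3, 3, 3, 3, 3) and form L = D - A. Computing the eigenvalues of L and sorting gives [0, 2, 2, 2, 4, 4, 4, 6]. The Fiedler value lambda_2 = 2 is strictly positive, so the graph is connected. By the matrix-tree theorem the graph has (1/8) * product of the nonzero eigenvalues = 384 spanning trees.

2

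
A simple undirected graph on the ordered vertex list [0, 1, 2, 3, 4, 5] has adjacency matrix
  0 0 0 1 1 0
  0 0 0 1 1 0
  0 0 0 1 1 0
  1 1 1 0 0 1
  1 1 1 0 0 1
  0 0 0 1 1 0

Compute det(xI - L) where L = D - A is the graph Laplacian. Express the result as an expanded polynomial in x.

x^6 - 16x^5 + 96x^4 - 272x^3 + 368x^2 - 192x

With the vertex order [0, 1, 2, 3, 4, 5], the degrees are [2, 2, 2, 4, 4, 2], giving D = diag(2, 2, 2, 4, 4, 2) and L = D - A. Computing det(xI - L) by cofactor expansion (or equivalently via sum-over-permutations) gives x^6 - 16x^5 + 96x^4 - 272x^3 + 368x^2 - 192x. The constant term is 0 because L is singular (the all-ones vector lies in its kernel). There is one zero in the spectrum, matching the 1 component.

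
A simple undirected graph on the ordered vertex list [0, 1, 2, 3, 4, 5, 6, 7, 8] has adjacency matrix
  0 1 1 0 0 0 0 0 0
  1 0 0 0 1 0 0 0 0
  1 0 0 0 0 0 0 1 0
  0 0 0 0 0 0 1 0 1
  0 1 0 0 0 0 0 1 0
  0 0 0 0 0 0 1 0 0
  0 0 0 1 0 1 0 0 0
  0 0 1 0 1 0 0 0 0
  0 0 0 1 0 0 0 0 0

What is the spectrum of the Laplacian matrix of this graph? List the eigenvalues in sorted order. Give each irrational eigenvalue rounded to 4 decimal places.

[0, 0, 0.5858, 1.3820, 1.3820, 2, 3.4142, 3.6180, 3.6180]

With the vertex order [0, 1, 2, 3, 4, 5, 6, 7, 8], the degrees are [2, 2, 2, 2, 2, 1, 2, 2, 1], giving D = diag(2, 2, 2, 2, 2, 1, 2, 2, 1) and L = D - A. L is symmetric positive semidefinite, so every eigenvalue is real and nonnegative. The 2 zero eigenvalues correspond to the 2 connected components.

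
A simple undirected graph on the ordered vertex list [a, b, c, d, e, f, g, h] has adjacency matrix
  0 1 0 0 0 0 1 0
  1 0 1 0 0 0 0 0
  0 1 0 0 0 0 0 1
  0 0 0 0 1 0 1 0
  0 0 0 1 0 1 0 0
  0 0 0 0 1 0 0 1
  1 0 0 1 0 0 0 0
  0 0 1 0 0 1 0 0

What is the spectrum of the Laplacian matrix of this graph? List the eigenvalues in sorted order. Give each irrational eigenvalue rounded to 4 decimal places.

[0, 0.5858, 0.5858, 2, 2, 3.4142, 3.4142, 4]

Each diagonal entry of L is the vertex degree and each off-diagonal entry is -1 where an edge is present, 0 otherwise; in the order [a, b, c, d, e, f, g, h] the diagonal is [2, 2, 2, 2, 2, 2, 2, 2]. L is symmetric positive semidefinite, so every eigenvalue is real and nonnegative. The single zero eigenvalue shows the graph is connected. By the matrix-tree theorem the graph has (1/8) * product of the nonzero eigenvalues = 8 spanning trees. The largest eigenvalue, 4, is at most the vertex count 8.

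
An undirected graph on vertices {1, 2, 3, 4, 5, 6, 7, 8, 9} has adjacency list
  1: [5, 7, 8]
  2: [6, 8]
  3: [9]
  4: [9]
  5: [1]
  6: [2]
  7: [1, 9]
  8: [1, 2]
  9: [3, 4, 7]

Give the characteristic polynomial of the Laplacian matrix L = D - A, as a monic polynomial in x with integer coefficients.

Reading degrees in the order [1, 2, 3, 4, 5, 6, 7, 8, 9] gives [3, 2, 1, 1, 1, 1, 2, 2, 3]; set D = diag(3, 2, 1, 1, 1, 1, 2, 2, 3) and form L = D - A. L has integer entries, so p(x) = det(xI - L) has integer coefficients. Expanding the determinant yields x^9 - 16x^8 + 103x^7 - 344x^6 + 643x^5 - 678x^4 + 384x^3 - 102x^2 + 9x. The coefficient of x^8 equals -trace(L) = -16, matching the sum of degrees.

x^9 - 16x^8 + 103x^7 - 344x^6 + 643x^5 - 678x^4 + 384x^3 - 102x^2 + 9x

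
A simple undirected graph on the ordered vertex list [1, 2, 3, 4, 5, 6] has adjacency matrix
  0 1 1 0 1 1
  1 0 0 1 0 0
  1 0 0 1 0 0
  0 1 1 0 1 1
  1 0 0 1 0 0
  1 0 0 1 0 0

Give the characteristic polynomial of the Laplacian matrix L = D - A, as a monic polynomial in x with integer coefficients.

With the vertex order [1, 2, 3, 4, 5, 6], the degrees are [4, 2, 2, 4, 2, 2], giving D = diag(4, 2, 2, 4, 2, 2) and L = D - A. Computing det(xI - L) by cofactor expansion (or equivalently via sum-over-permutations) gives x^6 - 16x^5 + 96x^4 - 272x^3 + 368x^2 - 192x. Since p(0) = det(-L) = 0, x divides p(x).

x^6 - 16x^5 + 96x^4 - 272x^3 + 368x^2 - 192x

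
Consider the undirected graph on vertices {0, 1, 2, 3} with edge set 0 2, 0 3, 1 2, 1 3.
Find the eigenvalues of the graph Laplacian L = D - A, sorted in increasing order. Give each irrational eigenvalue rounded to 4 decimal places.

With the vertex order [0, 1, 2, 3], the degrees are [2, 2, 2, 2], giving D = diag(2, 2, 2, 2) and L = D - A. L is symmetric positive semidefinite, so every eigenvalue is real and nonnegative. The single zero eigenvalue shows the graph is connected. By the matrix-tree theorem the graph has (1/4) * product of the nonzero eigenvalues = 4 spanning trees.

[0, 2, 2, 4]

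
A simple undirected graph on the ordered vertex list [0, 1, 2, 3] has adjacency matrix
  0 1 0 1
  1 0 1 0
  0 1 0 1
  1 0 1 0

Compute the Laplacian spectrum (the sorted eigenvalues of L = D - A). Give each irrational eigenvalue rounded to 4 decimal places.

[0, 2, 2, 4]

Each diagonal entry of L is the vertex degree and each off-diagonal entry is -1 where an edge is present, 0 otherwise; in the order [0, 1, 2, 3] the diagonal is [2, 2, 2, 2]. L is symmetric positive semidefinite, so every eigenvalue is real and nonnegative. The single zero eigenvalue shows the graph is connected. The largest eigenvalue, 4, is at most the vertex count 4.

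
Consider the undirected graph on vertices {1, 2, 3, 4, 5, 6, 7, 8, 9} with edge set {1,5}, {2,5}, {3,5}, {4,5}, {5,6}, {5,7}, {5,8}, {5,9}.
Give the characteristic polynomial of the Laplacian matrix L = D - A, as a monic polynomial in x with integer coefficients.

x^9 - 16x^8 + 84x^7 - 224x^6 + 350x^5 - 336x^4 + 196x^3 - 64x^2 + 9x

Reading degrees in the order [1, 2, 3, 4, 5, 6, 7, 8, 9] gives [1, 1, 1, 1, 8, 1, 1, 1, 1]; set D = diag(1, 1, 1, 1, 8, 1, 1, 1, 1) and form L = D - A. Computing det(xI - L) by cofactor expansion (or equivalently via sum-over-permutations) gives x^9 - 16x^8 + 84x^7 - 224x^6 + 350x^5 - 336x^4 + 196x^3 - 64x^2 + 9x. The constant term is 0 because L is singular (the all-ones vector lies in its kernel). By the matrix-tree theorem the graph has (1/9) * product of the nonzero eigenvalues = 1 spanning tree.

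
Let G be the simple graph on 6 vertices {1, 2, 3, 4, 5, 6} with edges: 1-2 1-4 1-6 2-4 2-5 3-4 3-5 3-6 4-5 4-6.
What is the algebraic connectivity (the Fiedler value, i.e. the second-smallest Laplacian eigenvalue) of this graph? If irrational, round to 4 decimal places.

2.3820

With the vertex order [1, 2, 3, 4, 5, 6], the degrees are [3, 3, 3, 5, 3, 3], giving D = diag(3, 3, 3, 5, 3, 3) and L = D - A. The smallest Laplacian eigenvalue is always 0. The next one, lambda_2 = 2.3820, measures how hard the graph is to disconnect: larger values mean better connectivity.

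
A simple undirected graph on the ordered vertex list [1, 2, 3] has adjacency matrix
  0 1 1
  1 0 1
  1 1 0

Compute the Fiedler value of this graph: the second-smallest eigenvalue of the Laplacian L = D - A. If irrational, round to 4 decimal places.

Reading degrees in the order [1, 2, 3] gives [2, 2, 2]; set D = diag(2, 2, 2) and form L = D - A. The sorted Laplacian eigenvalues are [0, 3, 3]; the algebraic connectivity is the second entry, 3. The eigenvalues sum to 6, which equals trace(L) = 2|E|.

3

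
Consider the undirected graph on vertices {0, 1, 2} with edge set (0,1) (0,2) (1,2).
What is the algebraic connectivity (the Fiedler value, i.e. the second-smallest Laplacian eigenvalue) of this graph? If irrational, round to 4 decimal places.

3

Each diagonal entry of L is the vertex degree and each off-diagonal entry is -1 where an edge is present, 0 otherwise; in the order [0, 1, 2] the diagonal is [2, 2, 2]. The smallest Laplacian eigenvalue is always 0. The next one, lambda_2 = 3, measures how hard the graph is to disconnect: larger values mean better connectivity.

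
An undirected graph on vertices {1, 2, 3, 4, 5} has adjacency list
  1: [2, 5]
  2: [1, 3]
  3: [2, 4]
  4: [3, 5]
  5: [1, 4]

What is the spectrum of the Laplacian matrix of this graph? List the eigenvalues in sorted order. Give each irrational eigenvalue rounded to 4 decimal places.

[0, 1.3820, 1.3820, 3.6180, 3.6180]

With the vertex order [1, 2, 3, 4, 5], the degrees are [2, 2, 2, 2, 2], giving D = diag(2, 2, 2, 2, 2) and L = D - A. The multiplicity of 0 as a Laplacian eigenvalue equals the number of connected components. The single zero eigenvalue shows the graph is connected. The eigenvalues sum to 10, which equals trace(L) = 2|E|.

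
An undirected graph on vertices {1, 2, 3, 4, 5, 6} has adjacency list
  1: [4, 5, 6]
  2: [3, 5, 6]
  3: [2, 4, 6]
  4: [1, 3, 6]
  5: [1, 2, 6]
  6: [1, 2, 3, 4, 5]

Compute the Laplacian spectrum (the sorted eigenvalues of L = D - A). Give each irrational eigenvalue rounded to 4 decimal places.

[0, 2.3820, 2.3820, 4.6180, 4.6180, 6]

Reading degrees in the order [1, 2, 3, 4, 5, 6] gives [3, 3, 3, 3, 3, 5]; set D = diag(3, 3, 3, 3, 3, 5) and form L = D - A. Since every row of L sums to 0, the all-ones vector is in the kernel and 0 is an eigenvalue. The single zero eigenvalue shows the graph is connected.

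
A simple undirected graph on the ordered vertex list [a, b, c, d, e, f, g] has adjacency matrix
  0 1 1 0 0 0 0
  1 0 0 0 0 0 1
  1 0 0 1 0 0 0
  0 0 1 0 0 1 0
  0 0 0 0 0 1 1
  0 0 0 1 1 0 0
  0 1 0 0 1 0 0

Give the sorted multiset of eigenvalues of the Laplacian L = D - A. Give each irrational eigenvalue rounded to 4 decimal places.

Each diagonal entry of L is the vertex degree and each off-diagonal entry is -1 where an edge is present, 0 otherwise; in the order [a, b, c, d, e, f, g] the diagonal is [2, 2, 2, 2, 2, 2, 2]. Diagonalising L (or applying a numerical eigensolver to the 7x7 matrix) gives the spectrum above. The single zero eigenvalue shows the graph is connected. The largest eigenvalue, 3.8019, is at most the vertex count 7. The eigenvalues sum to 14, which equals trace(L) = 2|E|.

[0, 0.7530, 0.7530, 2.4450, 2.4450, 3.8019, 3.8019]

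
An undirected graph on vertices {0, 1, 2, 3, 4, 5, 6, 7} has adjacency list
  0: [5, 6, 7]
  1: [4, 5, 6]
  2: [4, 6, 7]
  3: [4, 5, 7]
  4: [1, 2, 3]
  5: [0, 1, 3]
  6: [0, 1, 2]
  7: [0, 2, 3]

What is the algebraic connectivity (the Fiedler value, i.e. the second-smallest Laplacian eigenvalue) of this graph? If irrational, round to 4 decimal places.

2

With the vertex order [0, 1, 2, 3, 4, 5, 6, 7], the degrees are [3, 3, 3, 3, 3, 3, 3, 3], giving D = diag(3, 3, 3, 3, 3, 3, 3, 3) and L = D - A. The sorted Laplacian eigenvalues are [0, 2, 2, 2, 4, 4, 4, 6]; the algebraic connectivity is the second entry, 2. The eigenvalues sum to 24, which equals trace(L) = 2|E|.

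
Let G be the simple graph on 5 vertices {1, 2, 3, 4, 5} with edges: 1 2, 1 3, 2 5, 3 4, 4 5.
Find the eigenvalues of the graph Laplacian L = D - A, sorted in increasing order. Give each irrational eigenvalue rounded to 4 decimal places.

Reading degrees in the order [1, 2, 3, 4, 5] gives [2, 2, 2, 2, 2]; set D = diag(2, 2, 2, 2, 2) and form L = D - A. L is symmetric positive semidefinite, so every eigenvalue is real and nonnegative. The single zero eigenvalue shows the graph is connected. The eigenvalues sum to 10, which equals trace(L) = 2|E|.

[0, 1.3820, 1.3820, 3.6180, 3.6180]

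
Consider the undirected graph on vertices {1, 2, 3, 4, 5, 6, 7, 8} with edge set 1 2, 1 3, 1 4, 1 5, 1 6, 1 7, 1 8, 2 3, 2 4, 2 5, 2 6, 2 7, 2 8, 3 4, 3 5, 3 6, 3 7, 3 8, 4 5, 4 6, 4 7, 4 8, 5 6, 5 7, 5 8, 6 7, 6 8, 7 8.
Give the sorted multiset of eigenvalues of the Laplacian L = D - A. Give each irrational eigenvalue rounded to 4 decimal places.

Reading degrees in the order [1, 2, 3, 4, 5, 6, 7, 8] gives [7, 7, 7, 7, 7, 7, 7, 7]; set D = diag(7, 7, 7, 7, 7, 7, 7, 7) and form L = D - A. Diagonalising L (or applying a numerical eigensolver to the 8x8 matrix) gives the spectrum above. The single zero eigenvalue shows the graph is connected.

[0, 8, 8, 8, 8, 8, 8, 8]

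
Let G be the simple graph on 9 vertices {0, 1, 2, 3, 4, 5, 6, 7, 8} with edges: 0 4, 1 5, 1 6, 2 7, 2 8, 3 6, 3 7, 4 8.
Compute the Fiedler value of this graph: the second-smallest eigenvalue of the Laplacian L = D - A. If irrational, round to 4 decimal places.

Each diagonal entry of L is the vertex degree and each off-diagonal entry is -1 where an edge is present, 0 otherwise; in the order [0, 1, 2, 3, 4, 5, 6, 7, 8] the diagonal is [1, 2, 2, 2, 2, 1, 2, 2, 2]. Computing the eigenvalues of L and sorting gives [0, 0.1206, 0.4679, 1, 1.6527, 2.3473, 3, 3.5321, 3.8794]. The Fiedler value lambda_2 = 0.1206 is strictly positive, so the graph is connected. The largest eigenvalue, 3.8794, is at most the vertex count 9.

0.1206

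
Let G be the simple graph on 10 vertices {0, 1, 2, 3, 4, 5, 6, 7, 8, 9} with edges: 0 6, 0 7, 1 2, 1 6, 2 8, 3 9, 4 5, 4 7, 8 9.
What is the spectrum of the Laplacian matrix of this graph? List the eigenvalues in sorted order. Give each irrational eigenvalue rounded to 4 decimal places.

[0, 0.0979, 0.3820, 0.8244, 1.3820, 2, 2.6180, 3.1756, 3.6180, 3.9021]

With the vertex order [0, 1, 2, 3, 4, 5, 6, 7, 8, 9], the degrees are [2, 2, 2, 1, 2, 1, 2, 2, 2, 2], giving D = diag(2, 2, 2, 1, 2, 1, 2, 2, 2, 2) and L = D - A. L is symmetric positive semidefinite, so every eigenvalue is real and nonnegative. The single zero eigenvalue shows the graph is connected. By the matrix-tree theorem the graph has (1/10) * product of the nonzero eigenvalues = 1 spanning tree. There is one zero in the spectrum, matching the 1 component.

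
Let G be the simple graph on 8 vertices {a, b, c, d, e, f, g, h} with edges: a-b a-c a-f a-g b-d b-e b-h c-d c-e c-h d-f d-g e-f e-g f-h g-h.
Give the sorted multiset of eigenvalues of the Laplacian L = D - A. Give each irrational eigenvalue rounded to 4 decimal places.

[0, 4, 4, 4, 4, 4, 4, 8]

With the vertex order [a, b, c, d, e, f, g, h], the degrees are [4, 4, 4, 4, 4, 4, 4, 4], giving D = diag(4, 4, 4, 4, 4, 4, 4, 4) and L = D - A. Since every row of L sums to 0, the all-ones vector is in the kernel and 0 is an eigenvalue. The largest eigenvalue, 8, is at most the vertex count 8.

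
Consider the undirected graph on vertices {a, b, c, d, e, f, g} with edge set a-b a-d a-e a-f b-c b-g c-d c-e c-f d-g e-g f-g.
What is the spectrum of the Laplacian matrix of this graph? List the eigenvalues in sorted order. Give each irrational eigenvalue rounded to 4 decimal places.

Reading degrees in the order [a, b, c, d, e, f, g] gives [4, 3, 4, 3, 3, 3, 4]; set D = diag(4, 3, 4, 3, 3, 3, 4) and form L = D - A. Since every row of L sums to 0, the all-ones vector is in the kernel and 0 is an eigenvalue. The single zero eigenvalue shows the graph is connected. There is one zero in the spectrum, matching the 1 component.

[0, 3, 3, 3, 4, 4, 7]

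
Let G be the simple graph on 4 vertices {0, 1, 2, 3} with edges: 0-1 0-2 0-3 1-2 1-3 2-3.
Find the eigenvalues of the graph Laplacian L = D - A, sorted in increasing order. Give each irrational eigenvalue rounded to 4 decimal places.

Each diagonal entry of L is the vertex degree and each off-diagonal entry is -1 where an edge is present, 0 otherwise; in the order [0, 1, 2, 3] the diagonal is [3, 3, 3, 3]. Diagonalising L (or applying a numerical eigensolver to the 4x4 matrix) gives the spectrum above.

[0, 4, 4, 4]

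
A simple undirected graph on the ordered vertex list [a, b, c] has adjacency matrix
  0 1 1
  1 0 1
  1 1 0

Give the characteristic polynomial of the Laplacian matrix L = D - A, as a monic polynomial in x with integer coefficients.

Each diagonal entry of L is the vertex degree and each off-diagonal entry is -1 where an edge is present, 0 otherwise; in the order [a, b, c] the diagonal is [2, 2, 2]. L has integer entries, so p(x) = det(xI - L) has integer coefficients. Expanding the determinant yields x^3 - 6x^2 + 9x. The constant term is 0 because L is singular (the all-ones vector lies in its kernel). The eigenvalues sum to 6, which equals trace(L) = 2|E|. By the matrix-tree theorem the graph has (1/3) * product of the nonzero eigenvalues = 3 spanning trees.

x^3 - 6x^2 + 9x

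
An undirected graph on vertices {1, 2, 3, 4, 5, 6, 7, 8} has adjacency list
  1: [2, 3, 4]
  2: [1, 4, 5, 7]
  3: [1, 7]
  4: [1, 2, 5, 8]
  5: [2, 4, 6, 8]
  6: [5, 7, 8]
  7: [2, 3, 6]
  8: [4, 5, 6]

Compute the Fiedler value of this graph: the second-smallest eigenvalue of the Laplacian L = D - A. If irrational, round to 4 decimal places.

1.2270

Each diagonal entry of L is the vertex degree and each off-diagonal entry is -1 where an edge is present, 0 otherwise; in the order [1, 2, 3, 4, 5, 6, 7, 8] the diagonal is [3, 4, 2, 4, 4, 3, 3, 3]. The sorted Laplacian eigenvalues are [0, 1.2270, 2.0811, 3, 4, 4.4375, 5.3616, 5.8928]; the algebraic connectivity is the second entry, 1.2270. By the matrix-tree theorem the graph has (1/8) * product of the nonzero eigenvalues = 537 spanning trees.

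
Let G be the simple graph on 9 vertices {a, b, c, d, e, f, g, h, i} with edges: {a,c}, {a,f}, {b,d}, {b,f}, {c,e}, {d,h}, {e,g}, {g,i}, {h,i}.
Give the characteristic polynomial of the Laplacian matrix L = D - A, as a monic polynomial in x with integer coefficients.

x^9 - 18x^8 + 135x^7 - 546x^6 + 1287x^5 - 1782x^4 + 1386x^3 - 540x^2 + 81x

With the vertex order [a, b, c, d, e, f, g, h, i], the degrees are [2, 2, 2, 2, 2, 2, 2, 2, 2], giving D = diag(2, 2, 2, 2, 2, 2, 2, 2, 2) and L = D - A. L has integer entries, so p(x) = det(xI - L) has integer coefficients. Expanding the determinant yields x^9 - 18x^8 + 135x^7 - 546x^6 + 1287x^5 - 1782x^4 + 1386x^3 - 540x^2 + 81x. The constant term is 0 because L is singular (the all-ones vector lies in its kernel). The eigenvalues sum to 18, which equals trace(L) = 2|E|.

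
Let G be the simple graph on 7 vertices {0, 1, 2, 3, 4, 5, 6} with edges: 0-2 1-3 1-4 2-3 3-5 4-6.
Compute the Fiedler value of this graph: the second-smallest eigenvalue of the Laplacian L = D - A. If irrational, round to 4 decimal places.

0.2603

With the vertex order [0, 1, 2, 3, 4, 5, 6], the degrees are [1, 2, 2, 3, 2, 1, 1], giving D = diag(1, 2, 2, 3, 2, 1, 1) and L = D - A. The smallest Laplacian eigenvalue is always 0. The next one, lambda_2 = 0.2603, measures how hard the graph is to disconnect: larger values mean better connectivity. There is one zero in the spectrum, matching the 1 component. By the matrix-tree theorem the graph has (1/7) * product of the nonzero eigenvalues = 1 spanning tree.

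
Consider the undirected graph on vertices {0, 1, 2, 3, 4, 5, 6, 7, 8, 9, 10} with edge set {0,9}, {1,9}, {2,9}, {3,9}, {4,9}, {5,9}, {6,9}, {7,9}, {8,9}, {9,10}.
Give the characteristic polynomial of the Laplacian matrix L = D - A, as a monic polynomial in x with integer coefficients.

x^11 - 20x^10 + 135x^9 - 480x^8 + 1050x^7 - 1512x^6 + 1470x^5 - 960x^4 + 405x^3 - 100x^2 + 11x

With the vertex order [0, 1, 2, 3, 4, 5, 6, 7, 8, 9, 10], the degrees are [1, 1, 1, 1, 1, 1, 1, 1, 1, 10, 1], giving D = diag(1, 1, 1, 1, 1, 1, 1, 1, 1, 10, 1) and L = D - A. The eigenvalues of L are [0, 1, 1, 1, 1, 1, 1, 1, 1, 1, 11]; the characteristic polynomial is the product of (x - lambda_i), which multiplies out to x^11 - 20x^10 + 135x^9 - 480x^8 + 1050x^7 - 1512x^6 + 1470x^5 - 960x^4 + 405x^3 - 100x^2 + 11x. Since p(0) = det(-L) = 0, x divides p(x). By the matrix-tree theorem the graph has (1/11) * product of the nonzero eigenvalues = 1 spanning tree.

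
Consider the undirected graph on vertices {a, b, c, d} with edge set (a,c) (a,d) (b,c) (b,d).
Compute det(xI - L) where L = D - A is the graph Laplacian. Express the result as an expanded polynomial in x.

x^4 - 8x^3 + 20x^2 - 16x

With the vertex order [a, b, c, d], the degrees are [2, 2, 2, 2], giving D = diag(2, 2, 2, 2) and L = D - A. The eigenvalues of L are [0, 2, 2, 4]; the characteristic polynomial is the product of (x - lambda_i), which multiplies out to x^4 - 8x^3 + 20x^2 - 16x. The coefficient of x^3 equals -trace(L) = -8, matching the sum of degrees. The largest eigenvalue, 4, is at most the vertex count 4. By the matrix-tree theorem the graph has (1/4) * product of the nonzero eigenvalues = 4 spanning trees.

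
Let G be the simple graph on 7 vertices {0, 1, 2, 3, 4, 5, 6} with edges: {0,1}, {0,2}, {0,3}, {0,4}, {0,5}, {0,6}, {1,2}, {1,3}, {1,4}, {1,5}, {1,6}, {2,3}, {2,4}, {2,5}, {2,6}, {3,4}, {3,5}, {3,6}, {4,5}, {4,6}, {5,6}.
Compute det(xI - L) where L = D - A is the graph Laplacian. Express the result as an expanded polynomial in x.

x^7 - 42x^6 + 735x^5 - 6860x^4 + 36015x^3 - 100842x^2 + 117649x

With the vertex order [0, 1, 2, 3, 4, 5, 6], the degrees are [6, 6, 6, 6, 6, 6, 6], giving D = diag(6, 6, 6, 6, 6, 6, 6) and L = D - A. Computing det(xI - L) by cofactor expansion (or equivalently via sum-over-permutations) gives x^7 - 42x^6 + 735x^5 - 6860x^4 + 36015x^3 - 100842x^2 + 117649x. The constant term is 0 because L is singular (the all-ones vector lies in its kernel). There is one zero in the spectrum, matching the 1 component. The largest eigenvalue, 7, is at most the vertex count 7.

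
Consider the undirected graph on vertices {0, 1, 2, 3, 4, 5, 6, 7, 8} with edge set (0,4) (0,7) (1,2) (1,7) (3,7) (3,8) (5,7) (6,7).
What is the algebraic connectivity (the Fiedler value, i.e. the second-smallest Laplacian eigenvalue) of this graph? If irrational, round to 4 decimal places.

0.3820

Reading degrees in the order [0, 1, 2, 3, 4, 5, 6, 7, 8] gives [2, 2, 1, 2, 1, 1, 1, 5, 1]; set D = diag(2, 2, 1, 2, 1, 1, 1, 5, 1) and form L = D - A. The smallest Laplacian eigenvalue is always 0. The next one, lambda_2 = 0.3820, measures how hard the graph is to disconnect: larger values mean better connectivity. The largest eigenvalue, 6.1474, is at most the vertex count 9.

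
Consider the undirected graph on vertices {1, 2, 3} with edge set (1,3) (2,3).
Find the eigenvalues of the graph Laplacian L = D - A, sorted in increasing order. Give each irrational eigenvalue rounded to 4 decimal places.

Each diagonal entry of L is the vertex degree and each off-diagonal entry is -1 where an edge is present, 0 otherwise; in the order [1, 2, 3] the diagonal is [1, 1, 2]. The multiplicity of 0 as a Laplacian eigenvalue equals the number of connected components. The single zero eigenvalue shows the graph is connected.

[0, 1, 3]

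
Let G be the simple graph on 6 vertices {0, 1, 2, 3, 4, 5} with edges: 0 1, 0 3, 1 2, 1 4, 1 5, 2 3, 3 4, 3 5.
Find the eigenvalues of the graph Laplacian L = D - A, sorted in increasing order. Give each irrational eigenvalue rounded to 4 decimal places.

[0, 2, 2, 2, 4, 6]

Reading degrees in the order [0, 1, 2, 3, 4, 5] gives [2, 4, 2, 4, 2, 2]; set D = diag(2, 4, 2, 4, 2, 2) and form L = D - A. Diagonalising L (or applying a numerical eigensolver to the 6x6 matrix) gives the spectrum above. By the matrix-tree theorem the graph has (1/6) * product of the nonzero eigenvalues = 32 spanning trees. There is one zero in the spectrum, matching the 1 component.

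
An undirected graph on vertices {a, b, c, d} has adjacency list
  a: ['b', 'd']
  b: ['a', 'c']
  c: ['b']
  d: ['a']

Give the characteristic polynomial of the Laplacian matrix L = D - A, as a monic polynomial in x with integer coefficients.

x^4 - 6x^3 + 10x^2 - 4x

Reading degrees in the order [a, b, c, d] gives [2, 2, 1, 1]; set D = diag(2, 2, 1, 1) and form L = D - A. L has integer entries, so p(x) = det(xI - L) has integer coefficients. Expanding the determinant yields x^4 - 6x^3 + 10x^2 - 4x. The constant term is 0 because L is singular (the all-ones vector lies in its kernel).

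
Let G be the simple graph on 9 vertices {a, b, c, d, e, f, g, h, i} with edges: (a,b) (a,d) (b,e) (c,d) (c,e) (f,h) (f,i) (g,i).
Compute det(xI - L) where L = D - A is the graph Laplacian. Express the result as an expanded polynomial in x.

x^9 - 16x^8 + 105x^7 - 364x^6 + 715x^5 - 790x^4 + 450x^3 - 100x^2

With the vertex order [a, b, c, d, e, f, g, h, i], the degrees are [2, 2, 2, 2, 2, 2, 1, 1, 2], giving D = diag(2, 2, 2, 2, 2, 2, 1, 1, 2) and L = D - A. Computing det(xI - L) by cofactor expansion (or equivalently via sum-over-permutations) gives x^9 - 16x^8 + 105x^7 - 364x^6 + 715x^5 - 790x^4 + 450x^3 - 100x^2. The constant term is 0 because L is singular (the all-ones vector lies in its kernel). The largest eigenvalue, 3.6180, is at most the vertex count 9. The eigenvalues sum to 16, which equals trace(L) = 2|E|.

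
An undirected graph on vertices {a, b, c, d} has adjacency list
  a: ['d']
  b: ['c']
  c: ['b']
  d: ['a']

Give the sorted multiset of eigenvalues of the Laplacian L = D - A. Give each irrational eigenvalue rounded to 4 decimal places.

Reading degrees in the order [a, b, c, d] gives [1, 1, 1, 1]; set D = diag(1, 1, 1, 1) and form L = D - A. The multiplicity of 0 as a Laplacian eigenvalue equals the number of connected components. The 2 zero eigenvalues correspond to the 2 connected components. The eigenvalues sum to 4, which equals trace(L) = 2|E|.

[0, 0, 2, 2]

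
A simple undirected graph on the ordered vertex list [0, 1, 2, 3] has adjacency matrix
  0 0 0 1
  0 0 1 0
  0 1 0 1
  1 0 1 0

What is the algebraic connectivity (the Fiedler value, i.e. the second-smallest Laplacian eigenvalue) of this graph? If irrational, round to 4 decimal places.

With the vertex order [0, 1, 2, 3], the degrees are [1, 1, 2, 2], giving D = diag(1, 1, 2, 2) and L = D - A. The sorted Laplacian eigenvalues are [0, 0.5858, 2, 3.4142]; the algebraic connectivity is the second entry, 0.5858. By the matrix-tree theorem the graph has (1/4) * product of the nonzero eigenvalues = 1 spanning tree.

0.5858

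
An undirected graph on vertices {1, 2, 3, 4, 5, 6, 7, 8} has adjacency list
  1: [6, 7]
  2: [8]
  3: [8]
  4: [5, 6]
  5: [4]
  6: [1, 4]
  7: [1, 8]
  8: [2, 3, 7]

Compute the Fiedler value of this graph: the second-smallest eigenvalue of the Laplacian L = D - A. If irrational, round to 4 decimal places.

Each diagonal entry of L is the vertex degree and each off-diagonal entry is -1 where an edge is present, 0 otherwise; in the order [1, 2, 3, 4, 5, 6, 7, 8] the diagonal is [2, 1, 1, 2, 1, 2, 2, 3]. The smallest Laplacian eigenvalue is always 0. The next one, lambda_2 = 0.1667, measures how hard the graph is to disconnect: larger values mean better connectivity. By the matrix-tree theorem the graph has (1/8) * product of the nonzero eigenvalues = 1 spanning tree. There is one zero in the spectrum, matching the 1 component.

0.1667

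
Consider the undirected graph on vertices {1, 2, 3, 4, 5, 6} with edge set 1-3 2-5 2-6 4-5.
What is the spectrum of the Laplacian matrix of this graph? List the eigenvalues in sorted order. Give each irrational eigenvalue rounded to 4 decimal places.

Each diagonal entry of L is the vertex degree and each off-diagonal entry is -1 where an edge is present, 0 otherwise; in the order [1, 2, 3, 4, 5, 6] the diagonal is [1, 2, 1, 1, 2, 1]. Since every row of L sums to 0, the all-ones vector is in the kernel and 0 is an eigenvalue. The 2 zero eigenvalues correspond to the 2 connected components. The largest eigenvalue, 3.4142, is at most the vertex count 6.

[0, 0, 0.5858, 2, 2, 3.4142]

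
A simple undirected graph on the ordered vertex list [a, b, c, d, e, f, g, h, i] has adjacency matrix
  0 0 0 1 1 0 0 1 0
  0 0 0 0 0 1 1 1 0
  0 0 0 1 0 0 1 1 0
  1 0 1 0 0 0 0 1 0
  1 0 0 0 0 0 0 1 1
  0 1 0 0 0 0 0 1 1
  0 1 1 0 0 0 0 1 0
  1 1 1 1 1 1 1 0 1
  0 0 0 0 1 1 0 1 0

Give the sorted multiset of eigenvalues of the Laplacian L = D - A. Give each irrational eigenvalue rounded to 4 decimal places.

[0, 1.5858, 1.5858, 3, 3, 4.4142, 4.4142, 5, 9]

Each diagonal entry of L is the vertex degree and each off-diagonal entry is -1 where an edge is present, 0 otherwise; in the order [a, b, c, d, e, f, g, h, i] the diagonal is [3, 3, 3, 3, 3, 3, 3, 8, 3]. Diagonalising L (or applying a numerical eigensolver to the 9x9 matrix) gives the spectrum above.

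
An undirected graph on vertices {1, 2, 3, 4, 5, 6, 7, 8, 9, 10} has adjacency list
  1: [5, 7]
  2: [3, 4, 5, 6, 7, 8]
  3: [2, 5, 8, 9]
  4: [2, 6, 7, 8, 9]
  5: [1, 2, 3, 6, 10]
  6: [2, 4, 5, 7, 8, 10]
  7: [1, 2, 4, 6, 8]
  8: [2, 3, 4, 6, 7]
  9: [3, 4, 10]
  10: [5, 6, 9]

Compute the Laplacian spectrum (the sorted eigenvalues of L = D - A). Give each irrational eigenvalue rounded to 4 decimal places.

[0, 1.6699, 2.3490, 3.1972, 3.6244, 5.5387, 6.2348, 6.6647, 7.2950, 7.4262]

Each diagonal entry of L is the vertex degree and each off-diagonal entry is -1 where an edge is present, 0 otherwise; in the order [1, 2, 3, 4, 5, 6, 7, 8, 9, 10] the diagonal is [2, 6, 4, 5, 5, 6, 5, 5, 3, 3]. L is symmetric positive semidefinite, so every eigenvalue is real and nonnegative.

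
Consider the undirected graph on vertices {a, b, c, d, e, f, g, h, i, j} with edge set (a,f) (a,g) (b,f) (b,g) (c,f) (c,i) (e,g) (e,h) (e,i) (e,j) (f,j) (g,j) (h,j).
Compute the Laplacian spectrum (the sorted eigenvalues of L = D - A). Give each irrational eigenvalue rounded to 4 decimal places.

[0, 0, 1.0222, 1.1612, 2, 2.5048, 3.5396, 4.2303, 5.3827, 6.1591]

Reading degrees in the order [a, b, c, d, e, f, g, h, i, j] gives [2, 2, 2, 0, 4, 4, 4, 2, 2, 4]; set D = diag(2, 2, 2, 0, 4, 4, 4, 2, 2, 4) and form L = D - A. Diagonalising L (or applying a numerical eigensolver to the 10x10 matrix) gives the spectrum above. The 2 zero eigenvalues correspond to the 2 connected components.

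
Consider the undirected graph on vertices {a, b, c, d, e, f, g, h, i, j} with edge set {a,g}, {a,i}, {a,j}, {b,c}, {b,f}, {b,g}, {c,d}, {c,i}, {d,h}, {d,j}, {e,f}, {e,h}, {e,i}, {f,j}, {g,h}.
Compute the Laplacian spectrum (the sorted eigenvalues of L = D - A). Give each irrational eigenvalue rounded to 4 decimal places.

[0, 2, 2, 2, 2, 2, 5, 5, 5, 5]

With the vertex order [a, b, c, d, e, f, g, h, i, j], the degrees are [3, 3, 3, 3, 3, 3, 3, 3, 3, 3], giving D = diag(3, 3, 3, 3, 3, 3, 3, 3, 3, 3) and L = D - A. Diagonalising L (or applying a numerical eigensolver to the 10x10 matrix) gives the spectrum above. The eigenvalues sum to 30, which equals trace(L) = 2|E|.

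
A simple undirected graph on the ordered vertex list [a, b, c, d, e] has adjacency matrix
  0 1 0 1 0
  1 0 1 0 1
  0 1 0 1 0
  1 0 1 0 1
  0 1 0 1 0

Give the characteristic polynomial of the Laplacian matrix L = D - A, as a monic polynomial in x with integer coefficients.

x^5 - 12x^4 + 51x^3 - 92x^2 + 60x

Reading degrees in the order [a, b, c, d, e] gives [2, 3, 2, 3, 2]; set D = diag(2, 3, 2, 3, 2) and form L = D - A. Computing det(xI - L) by cofactor expansion (or equivalently via sum-over-permutations) gives x^5 - 12x^4 + 51x^3 - 92x^2 + 60x. The coefficient of x^4 equals -trace(L) = -12, matching the sum of degrees.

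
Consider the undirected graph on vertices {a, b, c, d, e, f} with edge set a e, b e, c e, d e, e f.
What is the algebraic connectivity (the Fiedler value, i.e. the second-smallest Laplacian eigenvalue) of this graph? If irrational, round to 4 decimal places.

Each diagonal entry of L is the vertex degree and each off-diagonal entry is -1 where an edge is present, 0 otherwise; in the order [a, b, c, d, e, f] the diagonal is [1, 1, 1, 1, 5, 1]. The sorted Laplacian eigenvalues are [0, 1, 1, 1, 1, 6]; the algebraic connectivity is the second entry, 1. There is one zero in the spectrum, matching the 1 component.

1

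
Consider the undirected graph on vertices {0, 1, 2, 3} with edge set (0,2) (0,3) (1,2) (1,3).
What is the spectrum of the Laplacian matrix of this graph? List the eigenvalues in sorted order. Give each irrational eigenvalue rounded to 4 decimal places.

[0, 2, 2, 4]

Each diagonal entry of L is the vertex degree and each off-diagonal entry is -1 where an edge is present, 0 otherwise; in the order [0, 1, 2, 3] the diagonal is [2, 2, 2, 2]. Since every row of L sums to 0, the all-ones vector is in the kernel and 0 is an eigenvalue. The largest eigenvalue, 4, is at most the vertex count 4.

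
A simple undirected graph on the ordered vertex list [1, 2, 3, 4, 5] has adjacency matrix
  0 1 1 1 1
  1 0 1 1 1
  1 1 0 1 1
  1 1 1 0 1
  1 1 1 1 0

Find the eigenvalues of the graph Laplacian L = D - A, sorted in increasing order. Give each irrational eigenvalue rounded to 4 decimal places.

Each diagonal entry of L is the vertex degree and each off-diagonal entry is -1 where an edge is present, 0 otherwise; in the order [1, 2, 3, 4, 5] the diagonal is [4, 4, 4, 4, 4]. L is symmetric positive semidefinite, so every eigenvalue is real and nonnegative. By the matrix-tree theorem the graph has (1/5) * product of the nonzero eigenvalues = 125 spanning trees.

[0, 5, 5, 5, 5]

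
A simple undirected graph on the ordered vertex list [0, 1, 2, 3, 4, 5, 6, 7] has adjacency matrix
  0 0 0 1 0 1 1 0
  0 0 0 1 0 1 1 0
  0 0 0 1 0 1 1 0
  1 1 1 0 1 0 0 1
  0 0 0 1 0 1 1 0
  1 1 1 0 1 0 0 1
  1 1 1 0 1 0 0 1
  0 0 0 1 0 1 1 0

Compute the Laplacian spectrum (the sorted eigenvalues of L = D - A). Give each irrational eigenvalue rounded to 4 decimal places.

[0, 3, 3, 3, 3, 5, 5, 8]

Reading degrees in the order [0, 1, 2, 3, 4, 5, 6, 7] gives [3, 3, 3, 5, 3, 5, 5, 3]; set D = diag(3, 3, 3, 5, 3, 5, 5, 3) and form L = D - A. Diagonalising L (or applying a numerical eigensolver to the 8x8 matrix) gives the spectrum above. The single zero eigenvalue shows the graph is connected. By the matrix-tree theorem the graph has (1/8) * product of the nonzero eigenvalues = 2025 spanning trees.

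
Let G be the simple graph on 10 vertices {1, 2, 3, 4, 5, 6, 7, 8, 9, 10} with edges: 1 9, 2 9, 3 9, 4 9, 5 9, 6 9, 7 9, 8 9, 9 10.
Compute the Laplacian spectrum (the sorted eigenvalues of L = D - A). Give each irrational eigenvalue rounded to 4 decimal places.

Each diagonal entry of L is the vertex degree and each off-diagonal entry is -1 where an edge is present, 0 otherwise; in the order [1, 2, 3, 4, 5, 6, 7, 8, 9, 10] the diagonal is [1, 1, 1, 1, 1, 1, 1, 1, 9, 1]. L is symmetric positive semidefinite, so every eigenvalue is real and nonnegative. The eigenvalues sum to 18, which equals trace(L) = 2|E|.

[0, 1, 1, 1, 1, 1, 1, 1, 1, 10]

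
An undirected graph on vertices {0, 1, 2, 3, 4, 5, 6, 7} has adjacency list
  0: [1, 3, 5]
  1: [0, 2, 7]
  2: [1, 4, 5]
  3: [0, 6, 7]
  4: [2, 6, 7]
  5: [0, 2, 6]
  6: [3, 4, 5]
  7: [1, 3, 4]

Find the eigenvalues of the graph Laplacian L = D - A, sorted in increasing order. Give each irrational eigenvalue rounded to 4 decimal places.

With the vertex order [0, 1, 2, 3, 4, 5, 6, 7], the degrees are [3, 3, 3, 3, 3, 3, 3, 3], giving D = diag(3, 3, 3, 3, 3, 3, 3, 3) and L = D - A. Diagonalising L (or applying a numerical eigensolver to the 8x8 matrix) gives the spectrum above. The single zero eigenvalue shows the graph is connected. The eigenvalues sum to 24, which equals trace(L) = 2|E|. The largest eigenvalue, 6, is at most the vertex count 8.

[0, 2, 2, 2, 4, 4, 4, 6]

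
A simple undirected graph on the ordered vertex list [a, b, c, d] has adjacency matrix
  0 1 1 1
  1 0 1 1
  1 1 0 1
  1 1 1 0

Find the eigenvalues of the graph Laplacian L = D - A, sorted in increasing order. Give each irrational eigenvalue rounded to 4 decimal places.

Each diagonal entry of L is the vertex degree and each off-diagonal entry is -1 where an edge is present, 0 otherwise; in the order [a, b, c, d] the diagonal is [3, 3, 3, 3]. The multiplicity of 0 as a Laplacian eigenvalue equals the number of connected components. The eigenvalues sum to 12, which equals trace(L) = 2|E|.

[0, 4, 4, 4]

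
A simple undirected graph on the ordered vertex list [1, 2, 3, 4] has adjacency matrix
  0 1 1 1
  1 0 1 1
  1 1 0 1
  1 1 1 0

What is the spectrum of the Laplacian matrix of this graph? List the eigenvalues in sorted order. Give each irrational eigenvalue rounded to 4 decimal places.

With the vertex order [1, 2, 3, 4], the degrees are [3, 3, 3, 3], giving D = diag(3, 3, 3, 3) and L = D - A. The multiplicity of 0 as a Laplacian eigenvalue equals the number of connected components. The single zero eigenvalue shows the graph is connected. The eigenvalues sum to 12, which equals trace(L) = 2|E|. By the matrix-tree theorem the graph has (1/4) * product of the nonzero eigenvalues = 16 spanning trees.

[0, 4, 4, 4]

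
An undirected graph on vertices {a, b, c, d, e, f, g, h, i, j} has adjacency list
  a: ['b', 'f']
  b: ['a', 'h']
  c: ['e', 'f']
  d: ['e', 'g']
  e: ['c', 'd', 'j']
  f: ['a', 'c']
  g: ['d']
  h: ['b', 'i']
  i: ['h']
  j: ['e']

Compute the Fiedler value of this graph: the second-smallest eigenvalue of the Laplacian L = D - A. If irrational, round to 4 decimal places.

Each diagonal entry of L is the vertex degree and each off-diagonal entry is -1 where an edge is present, 0 otherwise; in the order [a, b, c, d, e, f, g, h, i, j] the diagonal is [2, 2, 2, 2, 3, 2, 1, 2, 1, 1]. The sorted Laplacian eigenvalues are [0, 0.1100, 0.4616, 0.6697, 1.2415, 2, 2.4010, 3.0579, 3.7120, 4.3463]; the algebraic connectivity is the second entry, 0.1100. By the matrix-tree theorem the graph has (1/10) * product of the nonzero eigenvalues = 1 spanning tree.

0.1100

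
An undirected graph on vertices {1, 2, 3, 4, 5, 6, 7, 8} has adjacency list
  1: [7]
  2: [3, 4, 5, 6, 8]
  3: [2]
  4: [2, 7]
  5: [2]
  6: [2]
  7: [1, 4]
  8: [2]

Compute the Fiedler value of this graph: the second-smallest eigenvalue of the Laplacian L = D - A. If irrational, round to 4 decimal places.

Reading degrees in the order [1, 2, 3, 4, 5, 6, 7, 8] gives [1, 5, 1, 2, 1, 1, 2, 1]; set D = diag(1, 5, 1, 2, 1, 1, 2, 1) and form L = D - A. The sorted Laplacian eigenvalues are [0, 0.2774, 1, 1, 1, 1.5068, 3.1610, 6.0548]; the algebraic connectivity is the second entry, 0.2774.

0.2774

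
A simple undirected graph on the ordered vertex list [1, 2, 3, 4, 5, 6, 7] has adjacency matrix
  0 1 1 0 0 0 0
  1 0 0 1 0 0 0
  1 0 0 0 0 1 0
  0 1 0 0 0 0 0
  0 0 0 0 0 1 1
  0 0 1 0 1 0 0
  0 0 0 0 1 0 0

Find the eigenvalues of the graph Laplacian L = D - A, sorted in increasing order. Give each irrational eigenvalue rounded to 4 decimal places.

[0, 0.1981, 0.7530, 1.5550, 2.4450, 3.2470, 3.8019]

Each diagonal entry of L is the vertex degree and each off-diagonal entry is -1 where an edge is present, 0 otherwise; in the order [1, 2, 3, 4, 5, 6, 7] the diagonal is [2, 2, 2, 1, 2, 2, 1]. Since every row of L sums to 0, the all-ones vector is in the kernel and 0 is an eigenvalue. The single zero eigenvalue shows the graph is connected. The largest eigenvalue, 3.8019, is at most the vertex count 7.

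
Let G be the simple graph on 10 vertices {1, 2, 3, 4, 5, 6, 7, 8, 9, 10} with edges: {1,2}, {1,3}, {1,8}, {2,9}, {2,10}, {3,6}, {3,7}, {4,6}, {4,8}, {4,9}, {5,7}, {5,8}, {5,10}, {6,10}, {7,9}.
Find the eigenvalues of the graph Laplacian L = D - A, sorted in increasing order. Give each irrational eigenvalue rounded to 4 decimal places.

[0, 2, 2, 2, 2, 2, 5, 5, 5, 5]

Each diagonal entry of L is the vertex degree and each off-diagonal entry is -1 where an edge is present, 0 otherwise; in the order [1, 2, 3, 4, 5, 6, 7, 8, 9, 10] the diagonal is [3, 3, 3, 3, 3, 3, 3, 3, 3, 3]. Since every row of L sums to 0, the all-ones vector is in the kernel and 0 is an eigenvalue. The largest eigenvalue, 5, is at most the vertex count 10.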